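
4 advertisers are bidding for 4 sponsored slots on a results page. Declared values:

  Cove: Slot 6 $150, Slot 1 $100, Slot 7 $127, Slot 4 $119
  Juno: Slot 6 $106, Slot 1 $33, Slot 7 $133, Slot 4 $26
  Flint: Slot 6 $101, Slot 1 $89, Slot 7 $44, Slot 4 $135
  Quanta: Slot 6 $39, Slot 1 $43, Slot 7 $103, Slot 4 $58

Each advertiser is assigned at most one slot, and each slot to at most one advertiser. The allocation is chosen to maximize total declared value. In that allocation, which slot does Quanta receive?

Treat this as an assignment problem: match each advertiser to one slot.
Optimal: Cove→Slot 6 ($150), Juno→Slot 7 ($133), Flint→Slot 4 ($135), Quanta→Slot 1 ($43) — total 150+133+135+43 = $461.
Column-greedy (each slot in turn goes to its best remaining advertiser) gives $430, worse by 31.
Quanta's own top slot is Slot 7 ($103), but forcing Quanta→Slot 7 and reassigning the rest optimally gives only $444 — worse by 17.

Quanta receives Slot 1.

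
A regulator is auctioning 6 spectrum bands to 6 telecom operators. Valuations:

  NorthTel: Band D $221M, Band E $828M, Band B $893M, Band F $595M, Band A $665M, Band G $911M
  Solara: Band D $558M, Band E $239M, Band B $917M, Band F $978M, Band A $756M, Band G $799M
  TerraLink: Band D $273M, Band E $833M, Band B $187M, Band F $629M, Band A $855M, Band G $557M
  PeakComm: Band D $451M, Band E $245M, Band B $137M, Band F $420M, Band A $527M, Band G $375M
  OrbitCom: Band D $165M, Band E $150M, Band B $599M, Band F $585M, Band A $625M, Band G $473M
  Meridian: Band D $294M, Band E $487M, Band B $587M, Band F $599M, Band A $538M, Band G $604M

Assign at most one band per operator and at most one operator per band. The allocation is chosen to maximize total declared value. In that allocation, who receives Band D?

Optimal: NorthTel→Band G ($911M), Solara→Band F ($978M), TerraLink→Band E ($833M), PeakComm→Band D ($451M), OrbitCom→Band A ($625M), Meridian→Band B ($587M) — total 911+978+833+451+625+587 = $4385M.
Column-greedy (each band in turn goes to its best remaining operator) gives $3883M, worse by 502.
Next-best assignment: NorthTel→Band B, Solara→Band F, TerraLink→Band E, PeakComm→Band D, OrbitCom→Band A, Meridian→Band G = $4384M.
Every other assignment is strictly worse.
PeakComm's own top band is Band A ($527M), but forcing PeakComm→Band A and reassigning the rest optimally gives only $4142M — worse by 243.

PeakComm receives Band D.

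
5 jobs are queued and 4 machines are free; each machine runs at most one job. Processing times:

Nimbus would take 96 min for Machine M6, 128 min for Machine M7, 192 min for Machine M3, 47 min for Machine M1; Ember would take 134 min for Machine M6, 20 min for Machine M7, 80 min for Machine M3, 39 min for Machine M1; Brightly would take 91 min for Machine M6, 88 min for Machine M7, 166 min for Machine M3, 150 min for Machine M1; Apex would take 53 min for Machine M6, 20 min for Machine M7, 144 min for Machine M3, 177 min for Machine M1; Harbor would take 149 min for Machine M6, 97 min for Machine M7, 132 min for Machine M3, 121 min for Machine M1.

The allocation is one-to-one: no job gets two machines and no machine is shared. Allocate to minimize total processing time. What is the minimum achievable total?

Optimal: Brightly→Machine M6 (91 min), Apex→Machine M7 (20 min), Ember→Machine M3 (80 min), Nimbus→Machine M1 (47 min) — total 91+20+80+47 = 238 min.
Column-greedy (each machine in turn goes to its cheapest remaining job) gives 252 min, worse by 14.
Next-best assignment: Apex→Machine M6, Ember→Machine M7, Harbor→Machine M3, Nimbus→Machine M1 = 252 min.
Every other assignment is strictly worse.

Min total: 238 min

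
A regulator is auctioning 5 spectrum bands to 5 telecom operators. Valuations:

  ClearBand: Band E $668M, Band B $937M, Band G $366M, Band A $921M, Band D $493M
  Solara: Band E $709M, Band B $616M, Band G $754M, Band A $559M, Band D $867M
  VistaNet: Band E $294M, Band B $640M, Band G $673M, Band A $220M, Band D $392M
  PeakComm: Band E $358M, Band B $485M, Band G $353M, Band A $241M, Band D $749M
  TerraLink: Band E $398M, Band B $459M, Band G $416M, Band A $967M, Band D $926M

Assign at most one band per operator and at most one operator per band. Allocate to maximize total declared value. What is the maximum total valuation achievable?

Max total: $4035M

Optimal: ClearBand→Band B ($937M), Solara→Band E ($709M), VistaNet→Band G ($673M), PeakComm→Band D ($749M), TerraLink→Band A ($967M) — total 937+709+673+749+967 = $4035M.
Max-entry greedy (repeatedly take the single best remaining cell) gives $3802M, worse by 233.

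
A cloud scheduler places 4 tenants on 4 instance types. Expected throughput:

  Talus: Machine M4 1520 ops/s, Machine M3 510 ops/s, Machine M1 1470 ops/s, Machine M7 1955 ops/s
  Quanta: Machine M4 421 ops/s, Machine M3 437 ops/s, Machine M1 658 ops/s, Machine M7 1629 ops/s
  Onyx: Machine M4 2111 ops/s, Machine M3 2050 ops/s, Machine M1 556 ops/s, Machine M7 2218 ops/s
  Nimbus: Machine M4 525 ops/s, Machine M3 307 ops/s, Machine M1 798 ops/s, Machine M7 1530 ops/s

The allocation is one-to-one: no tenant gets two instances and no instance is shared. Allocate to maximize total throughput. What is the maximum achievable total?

Max total: 5997 ops/s

Treat this as an assignment problem: match each tenant to one instance.
Optimal: Talus→Machine M4 (1520 ops/s), Quanta→Machine M7 (1629 ops/s), Onyx→Machine M3 (2050 ops/s), Nimbus→Machine M1 (798 ops/s) — total 1520+1629+2050+798 = 5997 ops/s.
Max-entry greedy (repeatedly take the single best remaining cell) gives 4973 ops/s, worse by 1024.
Next-best assignment: Talus→Machine M4, Quanta→Machine M1, Onyx→Machine M3, Nimbus→Machine M7 = 5758 ops/s.
No other one-to-one assignment exceeds 5997 ops/s.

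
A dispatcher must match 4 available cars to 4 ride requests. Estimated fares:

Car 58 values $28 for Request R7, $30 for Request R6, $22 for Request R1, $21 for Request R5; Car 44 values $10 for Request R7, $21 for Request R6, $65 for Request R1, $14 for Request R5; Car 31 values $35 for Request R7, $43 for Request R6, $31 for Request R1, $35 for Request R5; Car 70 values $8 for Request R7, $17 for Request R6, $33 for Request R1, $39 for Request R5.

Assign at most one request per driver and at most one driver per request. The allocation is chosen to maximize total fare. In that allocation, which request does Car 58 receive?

Car 58 receives Request R7.

Optimal: Car 58→Request R7 ($28), Car 44→Request R1 ($65), Car 31→Request R6 ($43), Car 70→Request R5 ($39) — total 28+65+43+39 = $175.
Row-greedy (each driver in turn takes its best remaining request) gives $169, worse by 6.
Next-best assignment: Car 58→Request R6, Car 44→Request R1, Car 31→Request R7, Car 70→Request R5 = $169.
Swapping Car 44↔Car 58 (Car 44→Request R7 $10, Car 58→Request R1 $22) loses 61.
Checked against all permutations: $175 is optimal.
Car 58's own top request is Request R6 ($30), but forcing Car 58→Request R6 and reassigning the rest optimally gives only $169 — worse by 6.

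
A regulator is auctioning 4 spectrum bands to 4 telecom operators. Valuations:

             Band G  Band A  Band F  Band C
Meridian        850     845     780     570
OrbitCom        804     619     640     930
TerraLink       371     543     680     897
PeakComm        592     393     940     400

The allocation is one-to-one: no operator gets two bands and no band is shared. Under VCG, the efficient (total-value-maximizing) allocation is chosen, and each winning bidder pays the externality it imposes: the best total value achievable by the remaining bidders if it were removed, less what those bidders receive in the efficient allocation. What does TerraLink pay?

Efficient allocation: Meridian→Band A ($845M), OrbitCom→Band G ($804M), TerraLink→Band C ($897M), PeakComm→Band F ($940M); total welfare W = $3486M.
TerraLink receives Band C at value $897M, so the others get W − 897 = $2589M.
Without TerraLink: best allocation of the remaining 3 bidders over all 4 bands is Meridian→Band G ($850M), OrbitCom→Band C ($930M), PeakComm→Band F ($940M), total $2720M.
VCG payment = (others' best without TerraLink) − (others' welfare with TerraLink) = 2720 − 2589 = $131M.

TerraLink pays $131M.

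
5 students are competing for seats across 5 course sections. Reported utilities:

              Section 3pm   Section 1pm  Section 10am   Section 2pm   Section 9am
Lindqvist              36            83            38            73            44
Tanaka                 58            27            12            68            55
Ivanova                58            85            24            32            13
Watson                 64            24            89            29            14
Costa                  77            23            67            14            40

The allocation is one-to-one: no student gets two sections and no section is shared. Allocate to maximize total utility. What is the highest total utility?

Max total: 379 points

Treat this as an assignment problem: match each student to one section.
Optimal: Lindqvist→Section 2pm (73 points), Tanaka→Section 9am (55 points), Ivanova→Section 1pm (85 points), Watson→Section 10am (89 points), Costa→Section 3pm (77 points) — total 73+55+85+89+77 = 379 points.
Row-greedy (each student in turn takes its best remaining section) gives 338 points, worse by 41.
No other one-to-one assignment exceeds 379 points.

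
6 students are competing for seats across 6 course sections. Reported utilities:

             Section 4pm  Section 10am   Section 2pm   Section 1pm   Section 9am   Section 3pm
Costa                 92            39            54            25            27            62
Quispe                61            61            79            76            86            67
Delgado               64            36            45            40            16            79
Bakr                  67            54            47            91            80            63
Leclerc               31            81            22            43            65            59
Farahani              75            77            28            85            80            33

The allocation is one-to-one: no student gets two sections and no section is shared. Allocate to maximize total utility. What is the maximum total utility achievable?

Treat this as an assignment problem: match each student to one section.
Optimal: Costa→Section 4pm (92 points), Quispe→Section 2pm (79 points), Delgado→Section 3pm (79 points), Bakr→Section 1pm (91 points), Leclerc→Section 10am (81 points), Farahani→Section 9am (80 points) — total 92+79+79+91+81+80 = 502 points.
Row-greedy (each student in turn takes its best remaining section) gives 457 points, worse by 45.
Swapping Leclerc↔Costa (Leclerc→Section 4pm 31 points, Costa→Section 10am 39 points) loses 103.
Checked against all permutations: 502 points is optimal.

Max total: 502 points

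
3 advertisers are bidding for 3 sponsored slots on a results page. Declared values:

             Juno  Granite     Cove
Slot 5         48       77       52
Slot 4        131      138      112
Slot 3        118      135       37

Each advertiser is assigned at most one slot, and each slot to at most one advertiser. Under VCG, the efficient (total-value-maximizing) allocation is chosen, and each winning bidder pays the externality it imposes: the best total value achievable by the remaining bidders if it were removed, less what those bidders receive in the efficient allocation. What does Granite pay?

Granite pays $47.

Efficient allocation: Juno→Slot 4 ($131), Granite→Slot 3 ($135), Cove→Slot 5 ($52); total welfare W = $318.
Granite receives Slot 3 at value $135, so the others get W − 135 = $183.
Without Granite: best allocation of the remaining 2 bidders over all 3 slots is Juno→Slot 3 ($118), Cove→Slot 4 ($112), total $230.
VCG payment = (others' best without Granite) − (others' welfare with Granite) = 230 − 183 = $47.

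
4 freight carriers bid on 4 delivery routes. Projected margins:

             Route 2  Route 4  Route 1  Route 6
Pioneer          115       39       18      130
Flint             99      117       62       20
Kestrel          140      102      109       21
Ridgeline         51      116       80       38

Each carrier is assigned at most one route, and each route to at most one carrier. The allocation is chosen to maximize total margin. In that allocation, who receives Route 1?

Ridgeline receives Route 1.

This is the linear assignment problem.
Optimal: Pioneer→Route 6 ($130k), Flint→Route 4 ($117k), Kestrel→Route 2 ($140k), Ridgeline→Route 1 ($80k) — total 130+117+140+80 = $467k.
Next-best assignment: Pioneer→Route 6, Flint→Route 2, Kestrel→Route 1, Ridgeline→Route 4 = $454k.
Swapping Ridgeline↔Pioneer (Ridgeline→Route 6 $38k, Pioneer→Route 1 $18k) loses 154.
Ridgeline's own top route is Route 4 ($116k), but forcing Ridgeline→Route 4 and reassigning the rest optimally gives only $454k — worse by 13.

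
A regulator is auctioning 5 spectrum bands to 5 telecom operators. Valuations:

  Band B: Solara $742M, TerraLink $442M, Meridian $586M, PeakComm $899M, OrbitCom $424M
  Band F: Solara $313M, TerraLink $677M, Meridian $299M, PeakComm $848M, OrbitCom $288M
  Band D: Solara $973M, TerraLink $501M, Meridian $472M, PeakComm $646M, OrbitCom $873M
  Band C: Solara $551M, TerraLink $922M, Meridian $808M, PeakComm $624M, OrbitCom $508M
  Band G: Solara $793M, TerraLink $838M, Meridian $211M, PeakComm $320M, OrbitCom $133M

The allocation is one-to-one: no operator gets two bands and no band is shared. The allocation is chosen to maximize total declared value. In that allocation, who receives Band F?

PeakComm receives Band F.

Treat this as an assignment problem: match each operator to one band.
Optimal: Solara→Band B ($742M), TerraLink→Band G ($838M), Meridian→Band C ($808M), PeakComm→Band F ($848M), OrbitCom→Band D ($873M) — total 742+838+808+848+873 = $4109M.
Row-greedy (each operator in turn takes its best remaining band) gives $3462M, worse by 647.
PeakComm's own top band is Band B ($899M), but forcing PeakComm→Band B and reassigning the rest optimally gives only $4050M — worse by 59.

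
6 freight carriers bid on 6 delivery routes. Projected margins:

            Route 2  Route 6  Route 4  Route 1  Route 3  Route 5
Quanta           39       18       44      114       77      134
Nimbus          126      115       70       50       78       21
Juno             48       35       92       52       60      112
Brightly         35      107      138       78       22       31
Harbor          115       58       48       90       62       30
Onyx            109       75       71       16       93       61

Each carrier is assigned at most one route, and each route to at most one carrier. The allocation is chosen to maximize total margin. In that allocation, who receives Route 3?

Optimal: Quanta→Route 1 ($114k), Nimbus→Route 6 ($115k), Juno→Route 5 ($112k), Brightly→Route 4 ($138k), Harbor→Route 2 ($115k), Onyx→Route 3 ($93k) — total 114+115+112+138+115+93 = $687k.
Row-greedy (each carrier in turn takes its best remaining route) gives $642k, worse by 45.
Onyx's own top route is Route 2 ($109k), but forcing Onyx→Route 2 and reassigning the rest optimally gives only $650k — worse by 37.

Onyx receives Route 3.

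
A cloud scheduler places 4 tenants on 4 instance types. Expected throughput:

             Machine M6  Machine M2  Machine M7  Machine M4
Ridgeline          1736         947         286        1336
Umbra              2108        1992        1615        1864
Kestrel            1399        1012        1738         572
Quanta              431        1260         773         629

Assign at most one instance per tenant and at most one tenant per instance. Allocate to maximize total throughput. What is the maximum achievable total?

Max total: 6598 ops/s

This is a one-to-one assignment (maximum-weight bipartite matching).
Optimal: Ridgeline→Machine M6 (1736 ops/s), Umbra→Machine M4 (1864 ops/s), Kestrel→Machine M7 (1738 ops/s), Quanta→Machine M2 (1260 ops/s) — total 1736+1864+1738+1260 = 6598 ops/s.
Column-greedy (each instance in turn goes to its best remaining tenant) gives 6442 ops/s, worse by 156.
Checked against all permutations: 6598 ops/s is optimal.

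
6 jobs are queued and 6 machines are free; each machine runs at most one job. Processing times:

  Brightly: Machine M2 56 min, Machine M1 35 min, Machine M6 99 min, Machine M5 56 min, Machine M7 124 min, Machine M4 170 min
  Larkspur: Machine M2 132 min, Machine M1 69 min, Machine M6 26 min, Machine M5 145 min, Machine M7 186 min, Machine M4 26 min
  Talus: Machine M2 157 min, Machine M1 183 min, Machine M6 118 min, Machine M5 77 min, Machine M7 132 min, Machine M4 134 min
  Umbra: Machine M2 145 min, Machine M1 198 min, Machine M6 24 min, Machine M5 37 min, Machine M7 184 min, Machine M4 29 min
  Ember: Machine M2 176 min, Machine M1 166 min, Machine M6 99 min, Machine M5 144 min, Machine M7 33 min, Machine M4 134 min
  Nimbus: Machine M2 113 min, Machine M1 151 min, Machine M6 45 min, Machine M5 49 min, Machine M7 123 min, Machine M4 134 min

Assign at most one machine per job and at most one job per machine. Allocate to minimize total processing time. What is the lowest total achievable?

This is a one-to-one assignment (minimum-cost bipartite matching).
Optimal: Brightly→Machine M1 (35 min), Larkspur→Machine M4 (26 min), Talus→Machine M5 (77 min), Umbra→Machine M6 (24 min), Ember→Machine M7 (33 min), Nimbus→Machine M2 (113 min) — total 35+26+77+24+33+113 = 308 min.
Row-greedy (each job in turn takes its cheapest remaining machine) gives 313 min, worse by 5.
Swapping Ember↔Larkspur (Ember→Machine M4 134 min, Larkspur→Machine M7 186 min) adds 261.

Min total: 308 min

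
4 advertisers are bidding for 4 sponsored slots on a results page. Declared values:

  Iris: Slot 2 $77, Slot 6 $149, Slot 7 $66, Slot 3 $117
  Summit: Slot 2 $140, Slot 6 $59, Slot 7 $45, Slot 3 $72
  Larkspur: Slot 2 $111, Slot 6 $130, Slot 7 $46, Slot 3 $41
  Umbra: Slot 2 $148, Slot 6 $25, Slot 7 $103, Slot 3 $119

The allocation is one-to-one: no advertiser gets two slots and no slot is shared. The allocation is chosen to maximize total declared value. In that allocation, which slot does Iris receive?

Iris receives Slot 3.

This is the linear assignment problem.
Optimal: Iris→Slot 3 ($117), Summit→Slot 2 ($140), Larkspur→Slot 6 ($130), Umbra→Slot 7 ($103) — total 117+140+130+103 = $490.
Next-best assignment: Iris→Slot 7, Summit→Slot 2, Larkspur→Slot 6, Umbra→Slot 3 = $455.
Swapping Iris↔Summit (Iris→Slot 2 $77, Summit→Slot 3 $72) loses 108.
No other one-to-one assignment exceeds $490.
Iris's own top slot is Slot 6 ($149), but forcing Iris→Slot 6 and reassigning the rest optimally gives only $454 — worse by 36.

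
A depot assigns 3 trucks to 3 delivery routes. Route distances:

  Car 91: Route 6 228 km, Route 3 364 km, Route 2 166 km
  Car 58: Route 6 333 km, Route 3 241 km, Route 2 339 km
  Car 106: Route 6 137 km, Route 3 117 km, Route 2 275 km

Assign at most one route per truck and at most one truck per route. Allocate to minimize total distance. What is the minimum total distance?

Min total: 544 km

Optimal: Car 91→Route 2 (166 km), Car 58→Route 3 (241 km), Car 106→Route 6 (137 km) — total 166+241+137 = 544 km.
Min-entry greedy (repeatedly take the single cheapest remaining cell) gives 616 km, worse by 72.
Every other assignment is strictly worse.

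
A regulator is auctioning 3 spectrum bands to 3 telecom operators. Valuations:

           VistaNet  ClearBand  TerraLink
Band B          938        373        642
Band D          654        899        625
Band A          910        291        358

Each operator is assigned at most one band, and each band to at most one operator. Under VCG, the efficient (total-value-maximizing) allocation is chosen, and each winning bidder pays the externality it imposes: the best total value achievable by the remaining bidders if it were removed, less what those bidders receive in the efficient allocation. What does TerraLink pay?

TerraLink pays $28M.

Efficient allocation: VistaNet→Band A ($910M), ClearBand→Band D ($899M), TerraLink→Band B ($642M); total welfare W = $2451M.
TerraLink receives Band B at value $642M, so the others get W − 642 = $1809M.
Without TerraLink: best allocation of the remaining 2 bidders over all 3 bands is VistaNet→Band B ($938M), ClearBand→Band D ($899M), total $1837M.
VCG payment = (others' best without TerraLink) − (others' welfare with TerraLink) = 1837 − 1809 = $28M.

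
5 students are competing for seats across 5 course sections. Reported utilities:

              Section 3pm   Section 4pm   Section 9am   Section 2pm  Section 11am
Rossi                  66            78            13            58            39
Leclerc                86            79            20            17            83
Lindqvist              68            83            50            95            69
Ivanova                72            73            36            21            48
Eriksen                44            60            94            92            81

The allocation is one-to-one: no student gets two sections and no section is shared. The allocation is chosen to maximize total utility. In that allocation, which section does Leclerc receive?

Optimal: Rossi→Section 4pm (78 points), Leclerc→Section 11am (83 points), Lindqvist→Section 2pm (95 points), Ivanova→Section 3pm (72 points), Eriksen→Section 9am (94 points) — total 78+83+95+72+94 = 422 points.
Next-best assignment: Rossi→Section 3pm, Leclerc→Section 11am, Lindqvist→Section 2pm, Ivanova→Section 4pm, Eriksen→Section 9am = 411 points.
Swapping Rossi↔Lindqvist (Rossi→Section 2pm 58 points, Lindqvist→Section 4pm 83 points) loses 32.
Leclerc's own top section is Section 3pm (86 points), but forcing Leclerc→Section 3pm and reassigning the rest optimally gives only 401 points — worse by 21.

Leclerc receives Section 11am.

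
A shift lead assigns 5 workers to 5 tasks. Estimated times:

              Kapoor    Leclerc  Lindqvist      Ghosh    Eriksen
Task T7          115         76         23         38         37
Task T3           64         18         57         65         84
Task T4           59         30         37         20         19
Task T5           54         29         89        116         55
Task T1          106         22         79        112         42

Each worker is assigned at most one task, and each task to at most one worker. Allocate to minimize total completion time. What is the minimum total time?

This is a one-to-one assignment (minimum-cost bipartite matching).
Optimal: Kapoor→Task T5 (54 min), Leclerc→Task T3 (18 min), Lindqvist→Task T7 (23 min), Ghosh→Task T4 (20 min), Eriksen→Task T1 (42 min) — total 54+18+23+20+42 = 157 min.
Column-greedy (each task in turn goes to its cheapest remaining worker) gives 226 min, worse by 69.
Swapping Leclerc↔Ghosh (Leclerc→Task T4 30 min, Ghosh→Task T3 65 min) adds 57.

Min total: 157 min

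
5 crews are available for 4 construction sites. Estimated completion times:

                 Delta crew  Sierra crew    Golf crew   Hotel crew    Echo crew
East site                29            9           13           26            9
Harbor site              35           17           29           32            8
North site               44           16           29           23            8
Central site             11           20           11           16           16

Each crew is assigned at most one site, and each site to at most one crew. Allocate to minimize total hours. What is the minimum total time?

Min total: 48 hours

Treat this as an assignment problem: match each crew to one site.
Optimal: Golf crew→East site (13 hours), Echo crew→Harbor site (8 hours), Sierra crew→North site (16 hours), Delta crew→Central site (11 hours) — total 13+8+16+11 = 48 hours.
Min-entry greedy (repeatedly take the single cheapest remaining cell) gives 51 hours, worse by 3.
Next-best assignment: Golf crew→East site, Sierra crew→Harbor site, Echo crew→North site, Delta crew→Central site = 49 hours.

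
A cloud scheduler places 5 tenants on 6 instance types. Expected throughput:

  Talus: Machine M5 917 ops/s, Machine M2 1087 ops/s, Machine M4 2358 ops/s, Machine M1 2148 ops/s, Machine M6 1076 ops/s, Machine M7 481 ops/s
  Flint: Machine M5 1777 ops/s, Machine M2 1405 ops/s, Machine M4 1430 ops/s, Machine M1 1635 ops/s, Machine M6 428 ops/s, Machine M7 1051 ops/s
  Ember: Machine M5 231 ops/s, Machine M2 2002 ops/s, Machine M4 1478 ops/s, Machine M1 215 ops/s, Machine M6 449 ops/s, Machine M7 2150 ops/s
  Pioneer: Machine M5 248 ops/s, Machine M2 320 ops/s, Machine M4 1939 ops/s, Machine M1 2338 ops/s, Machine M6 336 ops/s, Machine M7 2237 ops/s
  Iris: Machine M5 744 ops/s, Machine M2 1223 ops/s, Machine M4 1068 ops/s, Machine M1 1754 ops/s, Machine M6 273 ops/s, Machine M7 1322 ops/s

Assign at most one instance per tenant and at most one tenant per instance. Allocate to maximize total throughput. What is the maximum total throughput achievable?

Max total: 10128 ops/s

Optimal: Talus→Machine M4 (2358 ops/s), Flint→Machine M5 (1777 ops/s), Ember→Machine M2 (2002 ops/s), Pioneer→Machine M7 (2237 ops/s), Iris→Machine M1 (1754 ops/s) — total 2358+1777+2002+2237+1754 = 10128 ops/s.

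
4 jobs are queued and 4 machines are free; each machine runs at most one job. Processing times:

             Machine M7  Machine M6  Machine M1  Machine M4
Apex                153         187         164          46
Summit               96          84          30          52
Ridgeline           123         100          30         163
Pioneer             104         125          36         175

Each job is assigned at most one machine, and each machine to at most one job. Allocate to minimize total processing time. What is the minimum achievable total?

Minimum total: 264 min

Optimal: Apex→Machine M4 (46 min), Summit→Machine M6 (84 min), Ridgeline→Machine M1 (30 min), Pioneer→Machine M7 (104 min) — total 46+84+30+104 = 264 min.
Row-greedy (each job in turn takes its cheapest remaining machine) gives 280 min, worse by 16.
Next-best assignment: Apex→Machine M4, Summit→Machine M7, Ridgeline→Machine M6, Pioneer→Machine M1 = 278 min.
Swapping Summit↔Ridgeline (Summit→Machine M1 30 min, Ridgeline→Machine M6 100 min) adds 16.
Every other assignment is strictly worse.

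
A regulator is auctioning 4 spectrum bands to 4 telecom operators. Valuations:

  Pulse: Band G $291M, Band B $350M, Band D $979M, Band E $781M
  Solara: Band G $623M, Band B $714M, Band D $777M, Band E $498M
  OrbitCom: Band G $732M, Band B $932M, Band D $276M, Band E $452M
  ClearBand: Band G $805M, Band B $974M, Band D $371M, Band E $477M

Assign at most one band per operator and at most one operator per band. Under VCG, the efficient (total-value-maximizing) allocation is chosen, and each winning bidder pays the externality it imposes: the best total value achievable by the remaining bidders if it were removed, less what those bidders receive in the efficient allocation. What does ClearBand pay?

Efficient allocation: Pulse→Band E ($781M), Solara→Band D ($777M), OrbitCom→Band B ($932M), ClearBand→Band G ($805M); total welfare W = $3295M.
ClearBand receives Band G at value $805M, so the others get W − 805 = $2490M.
Without ClearBand: best allocation of the remaining 3 bidders over all 4 bands is Pulse→Band D ($979M), Solara→Band G ($623M), OrbitCom→Band B ($932M), total $2534M.
VCG payment = (others' best without ClearBand) − (others' welfare with ClearBand) = 2534 − 2490 = $44M.

ClearBand pays $44M.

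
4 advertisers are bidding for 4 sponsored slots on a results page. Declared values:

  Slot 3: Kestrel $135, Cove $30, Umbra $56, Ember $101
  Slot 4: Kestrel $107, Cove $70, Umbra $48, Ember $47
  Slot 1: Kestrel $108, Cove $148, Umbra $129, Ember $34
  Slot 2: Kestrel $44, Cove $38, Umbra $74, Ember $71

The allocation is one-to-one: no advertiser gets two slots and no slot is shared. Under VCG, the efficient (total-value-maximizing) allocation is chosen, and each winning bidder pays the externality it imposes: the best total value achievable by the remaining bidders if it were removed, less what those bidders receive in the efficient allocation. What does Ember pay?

Efficient allocation: Kestrel→Slot 4 ($107), Cove→Slot 1 ($148), Umbra→Slot 2 ($74), Ember→Slot 3 ($101); total welfare W = $430.
Ember receives Slot 3 at value $101, so the others get W − 101 = $329.
Without Ember: best allocation of the remaining 3 bidders over all 4 slots is Kestrel→Slot 3 ($135), Cove→Slot 1 ($148), Umbra→Slot 2 ($74), total $357.
VCG payment = (others' best without Ember) − (others' welfare with Ember) = 357 − 329 = $28.

Ember pays $28.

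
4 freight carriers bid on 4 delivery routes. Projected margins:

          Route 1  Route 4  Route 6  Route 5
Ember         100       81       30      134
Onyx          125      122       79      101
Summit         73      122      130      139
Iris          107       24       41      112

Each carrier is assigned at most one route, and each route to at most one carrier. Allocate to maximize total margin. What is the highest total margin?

Max total: $493k

Optimal: Ember→Route 5 ($134k), Onyx→Route 4 ($122k), Summit→Route 6 ($130k), Iris→Route 1 ($107k) — total 134+122+130+107 = $493k.
Next-best assignment: Ember→Route 1, Onyx→Route 4, Summit→Route 6, Iris→Route 5 = $464k.
Checked against all permutations: $493k is optimal.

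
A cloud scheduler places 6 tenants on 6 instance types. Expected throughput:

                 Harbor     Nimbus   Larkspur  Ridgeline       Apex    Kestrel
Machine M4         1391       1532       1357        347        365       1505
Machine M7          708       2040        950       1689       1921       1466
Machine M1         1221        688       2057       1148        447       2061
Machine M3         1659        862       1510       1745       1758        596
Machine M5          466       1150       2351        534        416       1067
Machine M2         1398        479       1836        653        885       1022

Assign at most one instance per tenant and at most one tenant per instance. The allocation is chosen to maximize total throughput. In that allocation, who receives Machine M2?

Harbor receives Machine M2.

Optimal: Harbor→Machine M2 (1398 ops/s), Nimbus→Machine M4 (1532 ops/s), Larkspur→Machine M5 (2351 ops/s), Ridgeline→Machine M3 (1745 ops/s), Apex→Machine M7 (1921 ops/s), Kestrel→Machine M1 (2061 ops/s) — total 1398+1532+2351+1745+1921+2061 = 11008 ops/s.
Row-greedy (each tenant in turn takes its best remaining instance) gives 9588 ops/s, worse by 1420.
Every other assignment is strictly worse.
Harbor's own top instance is Machine M3 (1659 ops/s), but forcing Harbor→Machine M3 and reassigning the rest optimally gives only 10177 ops/s — worse by 831.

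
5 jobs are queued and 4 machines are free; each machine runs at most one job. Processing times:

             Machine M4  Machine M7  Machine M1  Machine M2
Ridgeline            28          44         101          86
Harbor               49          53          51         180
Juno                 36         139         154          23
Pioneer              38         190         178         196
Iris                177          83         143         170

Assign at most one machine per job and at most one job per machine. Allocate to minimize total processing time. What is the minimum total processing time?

Optimal: Pioneer→Machine M4 (38 min), Ridgeline→Machine M7 (44 min), Harbor→Machine M1 (51 min), Juno→Machine M2 (23 min) — total 38+44+51+23 = 156 min.
Next-best assignment: Ridgeline→Machine M4, Iris→Machine M7, Harbor→Machine M1, Juno→Machine M2 = 185 min.

Minimum total: 156 min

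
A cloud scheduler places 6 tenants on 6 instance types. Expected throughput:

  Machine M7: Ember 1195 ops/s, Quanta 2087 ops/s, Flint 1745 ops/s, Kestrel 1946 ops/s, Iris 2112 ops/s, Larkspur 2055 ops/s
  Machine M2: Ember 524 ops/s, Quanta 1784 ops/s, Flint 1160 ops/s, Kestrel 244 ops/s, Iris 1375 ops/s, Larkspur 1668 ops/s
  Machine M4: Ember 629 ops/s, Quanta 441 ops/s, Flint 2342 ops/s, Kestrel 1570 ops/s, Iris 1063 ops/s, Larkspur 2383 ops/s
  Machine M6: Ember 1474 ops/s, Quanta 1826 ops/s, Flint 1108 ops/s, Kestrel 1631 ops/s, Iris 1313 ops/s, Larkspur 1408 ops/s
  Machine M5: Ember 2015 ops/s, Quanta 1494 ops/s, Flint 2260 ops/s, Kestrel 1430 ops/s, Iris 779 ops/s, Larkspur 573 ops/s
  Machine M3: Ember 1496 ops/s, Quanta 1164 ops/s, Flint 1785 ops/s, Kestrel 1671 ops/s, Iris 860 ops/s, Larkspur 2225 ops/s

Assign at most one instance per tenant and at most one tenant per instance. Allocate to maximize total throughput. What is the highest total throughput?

Maximum total: 12109 ops/s

Treat this as an assignment problem: match each tenant to one instance.
Optimal: Ember→Machine M5 (2015 ops/s), Quanta→Machine M2 (1784 ops/s), Flint→Machine M4 (2342 ops/s), Kestrel→Machine M6 (1631 ops/s), Iris→Machine M7 (2112 ops/s), Larkspur→Machine M3 (2225 ops/s) — total 2015+1784+2342+1631+2112+2225 = 12109 ops/s.
Row-greedy (each tenant in turn takes its best remaining instance) gives 10898 ops/s, worse by 1211.
Swapping Ember↔Larkspur (Ember→Machine M3 1496 ops/s, Larkspur→Machine M5 573 ops/s) loses 2171.
No other one-to-one assignment exceeds 12109 ops/s.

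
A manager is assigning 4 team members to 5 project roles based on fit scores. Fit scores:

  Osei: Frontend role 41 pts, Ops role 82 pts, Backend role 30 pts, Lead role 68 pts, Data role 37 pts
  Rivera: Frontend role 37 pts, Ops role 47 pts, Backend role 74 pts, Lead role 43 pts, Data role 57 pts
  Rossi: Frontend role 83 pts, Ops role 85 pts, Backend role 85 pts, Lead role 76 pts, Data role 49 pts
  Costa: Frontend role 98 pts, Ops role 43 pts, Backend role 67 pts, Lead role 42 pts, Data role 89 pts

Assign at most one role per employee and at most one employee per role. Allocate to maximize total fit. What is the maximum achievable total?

Optimal: Osei→Ops role (82 pts), Rivera→Backend role (74 pts), Rossi→Lead role (76 pts), Costa→Frontend role (98 pts) — total 82+74+76+98 = 330 pts.
Max-entry greedy (repeatedly take the single best remaining cell) gives 325 pts, worse by 5.
Next-best assignment: Osei→Ops role, Rivera→Backend role, Rossi→Frontend role, Costa→Data role = 328 pts.
Every other assignment is strictly worse.

Max total: 330 pts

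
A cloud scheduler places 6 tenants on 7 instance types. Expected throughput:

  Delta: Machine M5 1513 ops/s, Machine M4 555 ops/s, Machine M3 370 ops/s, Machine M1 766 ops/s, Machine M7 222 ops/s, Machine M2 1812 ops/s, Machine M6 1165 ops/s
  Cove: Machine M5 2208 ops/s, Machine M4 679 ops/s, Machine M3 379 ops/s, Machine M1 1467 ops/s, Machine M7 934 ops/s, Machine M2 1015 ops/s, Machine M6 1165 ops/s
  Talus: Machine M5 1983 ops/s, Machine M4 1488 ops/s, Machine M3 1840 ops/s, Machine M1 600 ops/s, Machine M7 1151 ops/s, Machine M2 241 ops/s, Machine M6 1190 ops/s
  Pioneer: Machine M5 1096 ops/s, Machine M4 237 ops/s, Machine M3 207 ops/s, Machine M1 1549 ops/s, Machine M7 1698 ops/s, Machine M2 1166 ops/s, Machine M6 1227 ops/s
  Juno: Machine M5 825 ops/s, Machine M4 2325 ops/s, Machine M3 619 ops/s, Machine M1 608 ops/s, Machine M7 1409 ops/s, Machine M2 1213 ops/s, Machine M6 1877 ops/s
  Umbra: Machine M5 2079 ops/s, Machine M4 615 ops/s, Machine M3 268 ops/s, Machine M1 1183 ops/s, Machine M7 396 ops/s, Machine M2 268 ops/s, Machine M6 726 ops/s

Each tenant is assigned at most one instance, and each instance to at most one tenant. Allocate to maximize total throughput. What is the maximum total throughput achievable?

Optimal: Delta→Machine M2 (1812 ops/s), Cove→Machine M1 (1467 ops/s), Talus→Machine M3 (1840 ops/s), Pioneer→Machine M7 (1698 ops/s), Juno→Machine M4 (2325 ops/s), Umbra→Machine M5 (2079 ops/s) — total 1812+1467+1840+1698+2325+2079 = 11221 ops/s.

Maximum total: 11221 ops/s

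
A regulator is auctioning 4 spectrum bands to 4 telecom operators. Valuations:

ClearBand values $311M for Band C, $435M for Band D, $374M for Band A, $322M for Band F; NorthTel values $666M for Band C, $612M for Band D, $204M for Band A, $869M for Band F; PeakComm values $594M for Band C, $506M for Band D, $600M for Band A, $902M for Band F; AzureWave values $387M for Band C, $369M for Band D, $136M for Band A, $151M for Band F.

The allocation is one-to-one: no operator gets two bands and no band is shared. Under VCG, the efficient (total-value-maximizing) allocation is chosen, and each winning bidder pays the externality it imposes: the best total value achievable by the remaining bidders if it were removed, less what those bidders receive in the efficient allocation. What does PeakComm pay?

PeakComm pays $282M.

Efficient allocation: ClearBand→Band A ($374M), NorthTel→Band C ($666M), PeakComm→Band F ($902M), AzureWave→Band D ($369M); total welfare W = $2311M.
PeakComm receives Band F at value $902M, so the others get W − 902 = $1409M.
Without PeakComm: best allocation of the remaining 3 bidders over all 4 bands is ClearBand→Band D ($435M), NorthTel→Band F ($869M), AzureWave→Band C ($387M), total $1691M.
VCG payment = (others' best without PeakComm) − (others' welfare with PeakComm) = 1691 − 1409 = $282M.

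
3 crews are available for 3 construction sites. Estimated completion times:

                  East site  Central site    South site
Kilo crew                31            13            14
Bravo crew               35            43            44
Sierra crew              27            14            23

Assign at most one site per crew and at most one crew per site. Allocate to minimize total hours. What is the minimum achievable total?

Optimal: Kilo crew→South site (14 hours), Bravo crew→East site (35 hours), Sierra crew→Central site (14 hours) — total 14+35+14 = 63 hours.
Row-greedy (each crew in turn takes its cheapest remaining site) gives 71 hours, worse by 8.

Minimum total: 63 hours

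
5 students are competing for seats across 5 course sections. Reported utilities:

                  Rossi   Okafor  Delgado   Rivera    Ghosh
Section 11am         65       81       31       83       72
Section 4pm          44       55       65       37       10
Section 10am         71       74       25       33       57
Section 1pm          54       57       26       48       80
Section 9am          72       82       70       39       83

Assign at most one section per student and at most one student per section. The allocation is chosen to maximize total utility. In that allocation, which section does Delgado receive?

Delgado receives Section 4pm.

Optimal: Rossi→Section 10am (71 points), Okafor→Section 9am (82 points), Delgado→Section 4pm (65 points), Rivera→Section 11am (83 points), Ghosh→Section 1pm (80 points) — total 71+82+65+83+80 = 381 points.
No other one-to-one assignment exceeds 381 points.
Delgado's own top section is Section 9am (70 points), but forcing Delgado→Section 9am and reassigning the rest optimally gives only 359 points — worse by 22.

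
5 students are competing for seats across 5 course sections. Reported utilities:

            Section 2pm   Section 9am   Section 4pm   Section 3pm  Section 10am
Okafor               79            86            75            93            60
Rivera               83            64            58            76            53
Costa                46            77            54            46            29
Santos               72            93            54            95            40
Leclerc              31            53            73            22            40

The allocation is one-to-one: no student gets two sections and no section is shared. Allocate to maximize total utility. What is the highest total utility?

This is the linear assignment problem.
Optimal: Okafor→Section 10am (60 points), Rivera→Section 2pm (83 points), Costa→Section 9am (77 points), Santos→Section 3pm (95 points), Leclerc→Section 4pm (73 points) — total 60+83+77+95+73 = 388 points.
Max-entry greedy (repeatedly take the single best remaining cell) gives 366 points, worse by 22.
Swapping Costa↔Leclerc (Costa→Section 4pm 54 points, Leclerc→Section 9am 53 points) loses 43.
Every other assignment is strictly worse.

Max total: 388 points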